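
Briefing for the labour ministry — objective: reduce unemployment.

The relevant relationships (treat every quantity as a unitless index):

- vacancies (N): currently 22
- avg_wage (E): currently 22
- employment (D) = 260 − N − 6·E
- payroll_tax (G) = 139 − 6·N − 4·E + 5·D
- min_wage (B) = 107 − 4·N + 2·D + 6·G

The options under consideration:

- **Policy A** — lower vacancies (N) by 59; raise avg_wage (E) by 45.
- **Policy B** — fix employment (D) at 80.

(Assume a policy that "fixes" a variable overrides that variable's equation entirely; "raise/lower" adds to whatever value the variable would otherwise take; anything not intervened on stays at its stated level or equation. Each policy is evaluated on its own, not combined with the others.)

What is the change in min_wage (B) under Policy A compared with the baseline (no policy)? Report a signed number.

-5472

Baseline:
  N = 22
  E = 22
  D = 260 − 22 − 6·22 = 106
  G = 139 − 6·22 − 4·22 + 5·106 = 449
  B = 107 − 4·22 + 2·106 + 6·449 = 2925
Policy A (N − 59, E + 45):
  N = 22 − 59 = -37
  E = 22 + 45 = 67
  D = 260 − (-37) − 6·67 = -105
  G = 139 − 6·(-37) − 4·67 + 5·(-105) = -432
  B = 107 − 4·(-37) + 2·(-105) + 6·(-432) = -2547
Change in B: -2547 − 2925 = -5472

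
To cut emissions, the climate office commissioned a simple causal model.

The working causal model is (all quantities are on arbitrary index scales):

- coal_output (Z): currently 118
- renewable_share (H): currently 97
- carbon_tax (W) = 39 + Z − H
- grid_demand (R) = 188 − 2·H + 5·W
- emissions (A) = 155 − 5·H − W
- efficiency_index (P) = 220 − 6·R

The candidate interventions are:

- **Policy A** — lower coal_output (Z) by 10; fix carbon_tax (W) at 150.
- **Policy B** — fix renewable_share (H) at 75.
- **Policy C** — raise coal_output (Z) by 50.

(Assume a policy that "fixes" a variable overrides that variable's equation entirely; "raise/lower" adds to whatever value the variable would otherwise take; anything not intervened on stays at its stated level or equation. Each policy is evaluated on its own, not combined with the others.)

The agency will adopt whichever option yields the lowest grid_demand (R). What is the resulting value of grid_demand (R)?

448

Policy A (Z − 10, W := 150):
  Z = 118 − 10 = 108
  H = 97
  W = 150
  R = 188 − 2·97 + 5·150 = 744
Policy B (H := 75):
  Z = 118
  H = 75
  W = 39 + 118 − 75 = 82
  R = 188 − 2·75 + 5·82 = 448
Policy C (Z + 50):
  Z = 118 + 50 = 168
  H = 97
  W = 39 + 168 − 97 = 110
  R = 188 − 2·97 + 5·110 = 544
Comparing — Policy A: R=744, Policy B: R=448, Policy C: R=544. Lowest is 448 (Policy B).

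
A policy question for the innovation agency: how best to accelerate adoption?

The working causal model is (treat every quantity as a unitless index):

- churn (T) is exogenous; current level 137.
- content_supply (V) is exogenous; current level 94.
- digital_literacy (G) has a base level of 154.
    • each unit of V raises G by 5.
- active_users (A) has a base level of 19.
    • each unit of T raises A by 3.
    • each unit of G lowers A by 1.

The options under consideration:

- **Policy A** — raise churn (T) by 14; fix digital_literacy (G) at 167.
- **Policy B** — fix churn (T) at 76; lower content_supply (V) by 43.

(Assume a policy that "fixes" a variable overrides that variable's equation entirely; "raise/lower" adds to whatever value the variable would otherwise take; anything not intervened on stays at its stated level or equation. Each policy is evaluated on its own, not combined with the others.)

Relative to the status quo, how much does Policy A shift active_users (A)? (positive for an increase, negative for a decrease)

499

Baseline:
  T = 137
  V = 94
  G = 154 + 5·94 = 624
  A = 19 + 3·137 − 624 = -194
Policy A (T + 14, G := 167):
  T = 137 + 14 = 151
  V = 94
  G = 167
  A = 19 + 3·151 − 167 = 305
Change in A: 305 − (-194) = 499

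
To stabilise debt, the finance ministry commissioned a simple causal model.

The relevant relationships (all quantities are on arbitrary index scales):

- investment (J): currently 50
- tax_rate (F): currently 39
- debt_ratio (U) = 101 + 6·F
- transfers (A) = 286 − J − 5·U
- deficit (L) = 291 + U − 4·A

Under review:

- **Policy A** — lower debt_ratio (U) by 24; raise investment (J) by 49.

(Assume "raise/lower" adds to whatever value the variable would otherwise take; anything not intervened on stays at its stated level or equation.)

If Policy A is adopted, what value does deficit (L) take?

6074

Policy A (U − 24, J + 49):
  J = 50 + 49 = 99
  F = 39
  U = 101 + 6·39 (−24 from intervention) = 311
  A = 286 − 99 − 5·311 = -1368
  L = 291 + 311 − 4·(-1368) = 6074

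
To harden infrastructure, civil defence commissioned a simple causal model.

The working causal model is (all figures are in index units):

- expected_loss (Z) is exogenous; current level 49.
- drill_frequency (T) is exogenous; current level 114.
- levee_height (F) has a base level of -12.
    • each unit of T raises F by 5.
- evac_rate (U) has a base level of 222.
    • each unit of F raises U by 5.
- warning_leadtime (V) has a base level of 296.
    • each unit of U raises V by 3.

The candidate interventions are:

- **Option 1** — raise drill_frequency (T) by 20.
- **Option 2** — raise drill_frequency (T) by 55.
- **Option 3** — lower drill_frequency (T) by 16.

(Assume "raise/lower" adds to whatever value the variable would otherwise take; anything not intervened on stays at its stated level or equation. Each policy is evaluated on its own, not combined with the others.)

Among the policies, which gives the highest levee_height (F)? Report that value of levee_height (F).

833

Option 1 (T + 20):
  T = 114 + 20 = 134
  F = -12 + 5·134 = 658
Option 2 (T + 55):
  T = 114 + 55 = 169
  F = -12 + 5·169 = 833
Option 3 (T − 16):
  T = 114 − 16 = 98
  F = -12 + 5·98 = 478
Comparing — Option 1: F=658, Option 2: F=833, Option 3: F=478. Highest is 833 (Option 2).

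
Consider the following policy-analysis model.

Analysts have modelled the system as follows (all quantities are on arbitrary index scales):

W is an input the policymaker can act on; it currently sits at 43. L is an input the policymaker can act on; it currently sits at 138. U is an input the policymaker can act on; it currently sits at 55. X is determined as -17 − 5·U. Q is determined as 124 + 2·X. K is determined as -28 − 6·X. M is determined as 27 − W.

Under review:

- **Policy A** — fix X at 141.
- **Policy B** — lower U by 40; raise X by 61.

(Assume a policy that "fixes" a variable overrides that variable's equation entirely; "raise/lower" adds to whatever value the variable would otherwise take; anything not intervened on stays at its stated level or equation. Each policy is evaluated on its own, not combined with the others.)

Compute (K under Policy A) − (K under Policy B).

Policy A (X := 141):
  U = 55
  X = 141
  K = -28 − 6·141 = -874
Policy B (U − 40, X + 61):
  U = 55 − 40 = 15
  X = -17 − 5·15 (+61 from intervention) = -31
  K = -28 − 6·(-31) = 158
K: -874 − 158 = -1032

-1032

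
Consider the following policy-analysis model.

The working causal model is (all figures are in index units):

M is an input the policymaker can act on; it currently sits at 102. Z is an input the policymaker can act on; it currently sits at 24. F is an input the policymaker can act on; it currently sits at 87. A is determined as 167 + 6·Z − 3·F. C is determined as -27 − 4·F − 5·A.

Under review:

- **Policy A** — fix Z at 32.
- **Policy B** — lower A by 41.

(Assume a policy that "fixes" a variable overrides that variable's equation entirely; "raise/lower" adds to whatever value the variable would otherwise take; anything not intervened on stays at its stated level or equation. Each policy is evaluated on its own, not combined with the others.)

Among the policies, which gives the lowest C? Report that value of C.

Policy A (Z := 32):
  Z = 32
  F = 87
  A = 167 + 6·32 − 3·87 = 98
  C = -27 − 4·87 − 5·98 = -865
Policy B (A − 41):
  Z = 24
  F = 87
  A = 167 + 6·24 − 3·87 (−41 from intervention) = 9
  C = -27 − 4·87 − 5·9 = -420
Comparing — Policy A: C=-865, Policy B: C=-420. Lowest is -865 (Policy A).

-865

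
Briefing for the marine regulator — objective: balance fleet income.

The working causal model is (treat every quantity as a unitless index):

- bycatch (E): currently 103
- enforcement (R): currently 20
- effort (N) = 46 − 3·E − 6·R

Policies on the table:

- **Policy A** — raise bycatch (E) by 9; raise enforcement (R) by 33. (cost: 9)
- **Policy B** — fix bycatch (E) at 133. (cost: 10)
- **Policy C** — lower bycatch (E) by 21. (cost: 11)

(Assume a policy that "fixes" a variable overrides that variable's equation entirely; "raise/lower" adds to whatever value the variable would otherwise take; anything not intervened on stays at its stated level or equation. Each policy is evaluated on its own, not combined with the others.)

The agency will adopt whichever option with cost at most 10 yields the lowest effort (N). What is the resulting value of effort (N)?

Policy A (E + 9, R + 33):
  E = 103 + 9 = 112
  R = 20 + 33 = 53
  N = 46 − 3·112 − 6·53 = -608
Policy B (E := 133):
  E = 133
  R = 20
  N = 46 − 3·133 − 6·20 = -473
Comparing — Policy A: N=-608, Policy B: N=-473. Lowest is -608 (Policy A).

-608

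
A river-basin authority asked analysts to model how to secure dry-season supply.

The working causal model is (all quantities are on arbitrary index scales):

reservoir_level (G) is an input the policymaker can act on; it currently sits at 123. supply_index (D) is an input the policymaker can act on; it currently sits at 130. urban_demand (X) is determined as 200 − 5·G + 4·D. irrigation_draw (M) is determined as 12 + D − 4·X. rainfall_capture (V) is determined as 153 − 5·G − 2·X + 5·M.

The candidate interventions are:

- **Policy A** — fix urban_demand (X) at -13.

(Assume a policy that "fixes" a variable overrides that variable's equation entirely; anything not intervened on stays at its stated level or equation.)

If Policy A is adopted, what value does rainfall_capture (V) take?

Policy A (X := -13):
  G = 123
  D = 130
  X = -13
  M = 12 + 130 − 4·(-13) = 194
  V = 153 − 5·123 − 2·(-13) + 5·194 = 534

534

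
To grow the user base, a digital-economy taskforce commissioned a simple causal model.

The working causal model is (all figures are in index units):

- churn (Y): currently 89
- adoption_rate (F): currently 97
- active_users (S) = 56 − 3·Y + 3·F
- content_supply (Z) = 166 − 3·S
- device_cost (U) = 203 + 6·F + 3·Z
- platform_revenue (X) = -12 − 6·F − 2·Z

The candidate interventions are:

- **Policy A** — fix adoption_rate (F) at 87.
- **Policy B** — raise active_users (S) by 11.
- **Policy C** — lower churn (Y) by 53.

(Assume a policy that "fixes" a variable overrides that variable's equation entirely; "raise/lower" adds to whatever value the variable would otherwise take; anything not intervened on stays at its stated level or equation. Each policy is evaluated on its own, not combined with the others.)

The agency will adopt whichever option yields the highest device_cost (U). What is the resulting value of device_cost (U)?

Policy A (F := 87):
  Y = 89
  F = 87
  S = 56 − 3·89 + 3·87 = 50
  Z = 166 − 3·50 = 16
  U = 203 + 6·87 + 3·16 = 773
Policy B (S + 11):
  Y = 89
  F = 97
  S = 56 − 3·89 + 3·97 (+11 from intervention) = 91
  Z = 166 − 3·91 = -107
  U = 203 + 6·97 + 3·(-107) = 464
Policy C (Y − 53):
  Y = 89 − 53 = 36
  F = 97
  S = 56 − 3·36 + 3·97 = 239
  Z = 166 − 3·239 = -551
  U = 203 + 6·97 + 3·(-551) = -868
Comparing — Policy A: U=773, Policy B: U=464, Policy C: U=-868. Highest is 773 (Policy A).

773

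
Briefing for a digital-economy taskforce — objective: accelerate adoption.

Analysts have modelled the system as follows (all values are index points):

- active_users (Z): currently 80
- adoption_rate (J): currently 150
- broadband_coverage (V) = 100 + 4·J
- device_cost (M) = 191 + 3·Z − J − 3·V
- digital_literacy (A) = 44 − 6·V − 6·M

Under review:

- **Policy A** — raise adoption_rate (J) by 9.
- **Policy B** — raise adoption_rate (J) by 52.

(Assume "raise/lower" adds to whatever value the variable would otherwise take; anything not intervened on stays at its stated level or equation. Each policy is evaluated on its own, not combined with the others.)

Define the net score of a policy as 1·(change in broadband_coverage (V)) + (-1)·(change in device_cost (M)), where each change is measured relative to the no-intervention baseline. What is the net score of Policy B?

884

Baseline:
  Z = 80
  J = 150
  V = 100 + 4·150 = 700
  M = 191 + 3·80 − 150 − 3·700 = -1819
Policy B (J + 52):
  Z = 80
  J = 150 + 52 = 202
  V = 100 + 4·202 = 908
  M = 191 + 3·80 − 202 − 3·908 = -2495
ΔV = 908 − 700 = 208; ΔM = -2495 − (-1819) = -676
Score = 1·208 + (-1)·(-676) = 884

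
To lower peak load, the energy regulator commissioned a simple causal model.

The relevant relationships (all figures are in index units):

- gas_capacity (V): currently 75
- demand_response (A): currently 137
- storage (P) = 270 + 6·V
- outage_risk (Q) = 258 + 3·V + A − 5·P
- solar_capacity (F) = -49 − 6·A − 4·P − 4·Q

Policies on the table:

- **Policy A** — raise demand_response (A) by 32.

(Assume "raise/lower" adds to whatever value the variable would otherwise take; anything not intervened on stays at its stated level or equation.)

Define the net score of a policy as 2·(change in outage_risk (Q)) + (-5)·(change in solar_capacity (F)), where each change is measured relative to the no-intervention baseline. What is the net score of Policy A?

1664

Baseline:
  V = 75
  A = 137
  P = 270 + 6·75 = 720
  Q = 258 + 3·75 + 137 − 5·720 = -2980
  F = -49 − 6·137 − 4·720 − 4·(-2980) = 8169
Policy A (A + 32):
  V = 75
  A = 137 + 32 = 169
  P = 270 + 6·75 = 720
  Q = 258 + 3·75 + 169 − 5·720 = -2948
  F = -49 − 6·169 − 4·720 − 4·(-2948) = 7849
ΔQ = -2948 − (-2980) = 32; ΔF = 7849 − 8169 = -320
Score = 2·32 + (-5)·(-320) = 1664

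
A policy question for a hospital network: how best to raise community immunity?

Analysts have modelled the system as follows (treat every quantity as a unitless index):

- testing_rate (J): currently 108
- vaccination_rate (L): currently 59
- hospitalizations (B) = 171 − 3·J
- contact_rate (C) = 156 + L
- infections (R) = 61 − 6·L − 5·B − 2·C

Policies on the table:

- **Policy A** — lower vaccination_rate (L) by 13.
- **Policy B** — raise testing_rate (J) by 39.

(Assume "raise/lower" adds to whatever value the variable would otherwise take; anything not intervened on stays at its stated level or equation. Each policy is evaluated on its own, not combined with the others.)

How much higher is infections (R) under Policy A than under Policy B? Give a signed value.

Policy A (L − 13):
  J = 108
  L = 59 − 13 = 46
  B = 171 − 3·108 = -153
  C = 156 + 46 = 202
  R = 61 − 6·46 − 5·(-153) − 2·202 = 146
Policy B (J + 39):
  J = 108 + 39 = 147
  L = 59
  B = 171 − 3·147 = -270
  C = 156 + 59 = 215
  R = 61 − 6·59 − 5·(-270) − 2·215 = 627
R: 146 − 627 = -481

-481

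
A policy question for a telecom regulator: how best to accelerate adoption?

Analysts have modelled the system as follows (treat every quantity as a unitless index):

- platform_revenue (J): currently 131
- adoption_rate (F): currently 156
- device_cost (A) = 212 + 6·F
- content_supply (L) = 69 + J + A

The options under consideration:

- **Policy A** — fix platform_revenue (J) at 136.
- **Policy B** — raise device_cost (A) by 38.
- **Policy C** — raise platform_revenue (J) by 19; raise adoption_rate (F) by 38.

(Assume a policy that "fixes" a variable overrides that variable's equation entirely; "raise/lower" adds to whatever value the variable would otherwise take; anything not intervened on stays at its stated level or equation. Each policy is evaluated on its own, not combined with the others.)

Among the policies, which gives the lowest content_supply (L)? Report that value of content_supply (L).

Policy A (J := 136):
  J = 136
  F = 156
  A = 212 + 6·156 = 1148
  L = 69 + 136 + 1148 = 1353
Policy B (A + 38):
  J = 131
  F = 156
  A = 212 + 6·156 (+38 from intervention) = 1186
  L = 69 + 131 + 1186 = 1386
Policy C (J + 19, F + 38):
  J = 131 + 19 = 150
  F = 156 + 38 = 194
  A = 212 + 6·194 = 1376
  L = 69 + 150 + 1376 = 1595
Comparing — Policy A: L=1353, Policy B: L=1386, Policy C: L=1595. Lowest is 1353 (Policy A).

1353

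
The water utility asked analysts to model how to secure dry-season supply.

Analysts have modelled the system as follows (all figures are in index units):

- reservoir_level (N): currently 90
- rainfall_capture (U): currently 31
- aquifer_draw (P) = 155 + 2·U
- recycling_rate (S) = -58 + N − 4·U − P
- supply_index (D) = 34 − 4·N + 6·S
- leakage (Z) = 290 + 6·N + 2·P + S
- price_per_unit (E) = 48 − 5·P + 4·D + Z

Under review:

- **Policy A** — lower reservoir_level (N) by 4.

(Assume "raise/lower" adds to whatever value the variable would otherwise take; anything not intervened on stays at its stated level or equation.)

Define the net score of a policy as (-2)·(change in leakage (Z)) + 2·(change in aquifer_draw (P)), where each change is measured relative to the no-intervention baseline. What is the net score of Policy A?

56

Baseline:
  N = 90
  U = 31
  P = 155 + 2·31 = 217
  S = -58 + 90 − 4·31 − 217 = -309
  Z = 290 + 6·90 + 2·217 + (-309) = 955
Policy A (N − 4):
  N = 90 − 4 = 86
  U = 31
  P = 155 + 2·31 = 217
  S = -58 + 86 − 4·31 − 217 = -313
  Z = 290 + 6·86 + 2·217 + (-313) = 927
ΔZ = 927 − 955 = -28; ΔP = 217 − 217 = 0
Score = (-2)·(-28) + 2·0 = 56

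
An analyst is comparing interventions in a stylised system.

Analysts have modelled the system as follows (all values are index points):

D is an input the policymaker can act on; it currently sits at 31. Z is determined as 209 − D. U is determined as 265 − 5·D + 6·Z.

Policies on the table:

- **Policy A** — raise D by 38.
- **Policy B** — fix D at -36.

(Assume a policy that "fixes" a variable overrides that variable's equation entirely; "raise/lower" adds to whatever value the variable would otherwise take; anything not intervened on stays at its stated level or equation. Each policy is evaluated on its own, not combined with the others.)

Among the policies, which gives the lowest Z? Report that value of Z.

Policy A (D + 38):
  D = 31 + 38 = 69
  Z = 209 − 69 = 140
Policy B (D := -36):
  D = -36
  Z = 209 − (-36) = 245
Comparing — Policy A: Z=140, Policy B: Z=245. Lowest is 140 (Policy A).

140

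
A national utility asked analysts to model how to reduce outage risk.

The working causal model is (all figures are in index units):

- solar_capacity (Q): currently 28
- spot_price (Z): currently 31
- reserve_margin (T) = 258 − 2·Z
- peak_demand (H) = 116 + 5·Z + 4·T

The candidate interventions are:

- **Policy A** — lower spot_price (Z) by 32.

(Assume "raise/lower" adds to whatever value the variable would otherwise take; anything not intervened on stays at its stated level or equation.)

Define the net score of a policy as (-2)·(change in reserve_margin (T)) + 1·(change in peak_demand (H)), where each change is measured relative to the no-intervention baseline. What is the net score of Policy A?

-32

Baseline:
  Z = 31
  T = 258 − 2·31 = 196
  H = 116 + 5·31 + 4·196 = 1055
Policy A (Z − 32):
  Z = 31 − 32 = -1
  T = 258 − 2·(-1) = 260
  H = 116 + 5·(-1) + 4·260 = 1151
ΔT = 260 − 196 = 64; ΔH = 1151 − 1055 = 96
Score = (-2)·64 + 1·96 = -32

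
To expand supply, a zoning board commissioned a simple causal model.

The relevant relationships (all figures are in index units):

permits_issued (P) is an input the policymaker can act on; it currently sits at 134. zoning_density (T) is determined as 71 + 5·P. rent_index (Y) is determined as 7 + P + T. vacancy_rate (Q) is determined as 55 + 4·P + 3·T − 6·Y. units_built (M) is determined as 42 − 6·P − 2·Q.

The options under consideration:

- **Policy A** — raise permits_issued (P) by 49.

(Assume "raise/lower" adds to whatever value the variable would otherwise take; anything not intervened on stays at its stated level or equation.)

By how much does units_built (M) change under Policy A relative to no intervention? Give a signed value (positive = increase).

Baseline:
  P = 134
  T = 71 + 5·134 = 741
  Y = 7 + 134 + 741 = 882
  Q = 55 + 4·134 + 3·741 − 6·882 = -2478
  M = 42 − 6·134 − 2·(-2478) = 4194
Policy A (P + 49):
  P = 134 + 49 = 183
  T = 71 + 5·183 = 986
  Y = 7 + 183 + 986 = 1176
  Q = 55 + 4·183 + 3·986 − 6·1176 = -3311
  M = 42 − 6·183 − 2·(-3311) = 5566
Change in M: 5566 − 4194 = 1372

1372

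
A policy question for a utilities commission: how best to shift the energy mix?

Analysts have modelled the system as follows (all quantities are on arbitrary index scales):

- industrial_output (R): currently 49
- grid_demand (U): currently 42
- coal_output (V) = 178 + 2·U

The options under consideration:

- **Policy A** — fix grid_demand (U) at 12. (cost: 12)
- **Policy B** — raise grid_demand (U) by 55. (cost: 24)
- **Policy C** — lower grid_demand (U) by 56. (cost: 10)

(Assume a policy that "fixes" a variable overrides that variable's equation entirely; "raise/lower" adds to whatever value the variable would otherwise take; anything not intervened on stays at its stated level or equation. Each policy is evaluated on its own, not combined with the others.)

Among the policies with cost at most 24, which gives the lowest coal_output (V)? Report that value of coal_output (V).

Policy A (U := 12):
  U = 12
  V = 178 + 2·12 = 202
Policy B (U + 55):
  U = 42 + 55 = 97
  V = 178 + 2·97 = 372
Policy C (U − 56):
  U = 42 − 56 = -14
  V = 178 + 2·(-14) = 150
Comparing — Policy A: V=202, Policy B: V=372, Policy C: V=150. Lowest is 150 (Policy C).

150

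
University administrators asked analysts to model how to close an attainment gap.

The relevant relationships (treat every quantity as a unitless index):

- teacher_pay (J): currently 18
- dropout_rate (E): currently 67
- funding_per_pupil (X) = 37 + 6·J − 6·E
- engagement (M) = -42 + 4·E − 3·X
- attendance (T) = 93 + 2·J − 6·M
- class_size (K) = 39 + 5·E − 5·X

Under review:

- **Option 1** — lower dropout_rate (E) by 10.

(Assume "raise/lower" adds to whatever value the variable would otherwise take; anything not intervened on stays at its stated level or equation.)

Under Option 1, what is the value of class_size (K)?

Option 1 (E − 10):
  J = 18
  E = 67 − 10 = 57
  X = 37 + 6·18 − 6·57 = -197
  K = 39 + 5·57 − 5·(-197) = 1309

1309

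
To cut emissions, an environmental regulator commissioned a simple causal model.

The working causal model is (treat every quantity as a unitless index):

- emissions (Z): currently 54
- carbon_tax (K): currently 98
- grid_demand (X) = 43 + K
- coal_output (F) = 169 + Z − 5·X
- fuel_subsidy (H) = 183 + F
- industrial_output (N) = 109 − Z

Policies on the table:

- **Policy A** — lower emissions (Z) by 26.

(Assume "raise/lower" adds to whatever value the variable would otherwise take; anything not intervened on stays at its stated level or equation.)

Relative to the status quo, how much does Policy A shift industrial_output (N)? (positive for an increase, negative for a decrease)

Baseline:
  Z = 54
  N = 109 − 54 = 55
Policy A (Z − 26):
  Z = 54 − 26 = 28
  N = 109 − 28 = 81
Change in N: 81 − 55 = 26

26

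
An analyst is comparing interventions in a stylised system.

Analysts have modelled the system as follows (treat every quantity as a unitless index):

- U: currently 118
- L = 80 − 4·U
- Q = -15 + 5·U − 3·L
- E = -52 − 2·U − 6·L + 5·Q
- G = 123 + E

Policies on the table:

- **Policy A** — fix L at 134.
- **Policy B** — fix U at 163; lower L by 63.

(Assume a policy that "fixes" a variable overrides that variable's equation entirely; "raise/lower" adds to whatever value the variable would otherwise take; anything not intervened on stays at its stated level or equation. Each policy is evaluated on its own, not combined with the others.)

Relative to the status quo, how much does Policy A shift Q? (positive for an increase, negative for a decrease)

Baseline:
  U = 118
  L = 80 − 4·118 = -392
  Q = -15 + 5·118 − 3·(-392) = 1751
Policy A (L := 134):
  U = 118
  L = 134
  Q = -15 + 5·118 − 3·134 = 173
Change in Q: 173 − 1751 = -1578

-1578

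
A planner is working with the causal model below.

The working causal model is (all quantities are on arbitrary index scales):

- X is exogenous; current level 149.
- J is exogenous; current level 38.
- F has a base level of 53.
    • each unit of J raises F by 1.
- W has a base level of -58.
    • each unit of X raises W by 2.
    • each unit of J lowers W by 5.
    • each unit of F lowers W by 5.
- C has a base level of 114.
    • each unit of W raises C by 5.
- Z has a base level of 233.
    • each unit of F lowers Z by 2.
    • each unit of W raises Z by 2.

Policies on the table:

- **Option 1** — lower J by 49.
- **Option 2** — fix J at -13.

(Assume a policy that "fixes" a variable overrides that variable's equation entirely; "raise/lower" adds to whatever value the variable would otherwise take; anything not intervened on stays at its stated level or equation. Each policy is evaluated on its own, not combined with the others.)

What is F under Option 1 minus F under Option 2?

Option 1 (J − 49):
  J = 38 − 49 = -11
  F = 53 + (-11) = 42
Option 2 (J := -13):
  J = -13
  F = 53 + (-13) = 40
F: 42 − 40 = 2

2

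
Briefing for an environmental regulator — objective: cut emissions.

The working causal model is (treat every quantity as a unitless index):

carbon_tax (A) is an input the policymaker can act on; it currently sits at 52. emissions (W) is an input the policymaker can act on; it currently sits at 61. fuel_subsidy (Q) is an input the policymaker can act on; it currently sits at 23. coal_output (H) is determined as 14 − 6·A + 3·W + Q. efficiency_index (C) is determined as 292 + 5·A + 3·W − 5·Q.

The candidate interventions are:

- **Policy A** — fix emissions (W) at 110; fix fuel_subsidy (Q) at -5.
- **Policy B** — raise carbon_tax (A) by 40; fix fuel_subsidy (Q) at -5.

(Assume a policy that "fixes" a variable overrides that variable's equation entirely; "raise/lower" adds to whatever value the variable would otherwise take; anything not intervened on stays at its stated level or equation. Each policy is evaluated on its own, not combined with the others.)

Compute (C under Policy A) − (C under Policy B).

Policy A (W := 110, Q := -5):
  A = 52
  W = 110
  Q = -5
  C = 292 + 5·52 + 3·110 − 5·(-5) = 907
Policy B (A + 40, Q := -5):
  A = 52 + 40 = 92
  W = 61
  Q = -5
  C = 292 + 5·92 + 3·61 − 5·(-5) = 960
C: 907 − 960 = -53

-53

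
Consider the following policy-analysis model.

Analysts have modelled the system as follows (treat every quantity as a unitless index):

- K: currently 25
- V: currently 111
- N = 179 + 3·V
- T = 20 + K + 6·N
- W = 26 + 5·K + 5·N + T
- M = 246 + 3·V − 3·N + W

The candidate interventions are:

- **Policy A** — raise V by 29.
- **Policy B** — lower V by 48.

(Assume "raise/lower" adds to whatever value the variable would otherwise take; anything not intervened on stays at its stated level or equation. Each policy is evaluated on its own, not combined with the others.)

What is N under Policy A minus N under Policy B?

231

Policy A (V + 29):
  V = 111 + 29 = 140
  N = 179 + 3·140 = 599
Policy B (V − 48):
  V = 111 − 48 = 63
  N = 179 + 3·63 = 368
N: 599 − 368 = 231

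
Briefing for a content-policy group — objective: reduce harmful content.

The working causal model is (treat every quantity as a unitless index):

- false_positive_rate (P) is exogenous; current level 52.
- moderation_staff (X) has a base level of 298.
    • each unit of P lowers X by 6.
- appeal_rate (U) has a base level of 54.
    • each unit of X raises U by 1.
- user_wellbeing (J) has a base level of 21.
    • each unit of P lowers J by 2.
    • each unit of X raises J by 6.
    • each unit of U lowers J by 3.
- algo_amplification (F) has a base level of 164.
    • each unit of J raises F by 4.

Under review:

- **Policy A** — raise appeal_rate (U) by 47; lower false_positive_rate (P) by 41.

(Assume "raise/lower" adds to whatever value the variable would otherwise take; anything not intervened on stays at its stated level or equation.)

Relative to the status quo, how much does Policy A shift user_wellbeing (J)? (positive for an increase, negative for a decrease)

Baseline:
  P = 52
  X = 298 − 6·52 = -14
  U = 54 + (-14) = 40
  J = 21 − 2·52 + 6·(-14) − 3·40 = -287
Policy A (U + 47, P − 41):
  P = 52 − 41 = 11
  X = 298 − 6·11 = 232
  U = 54 + 232 (+47 from intervention) = 333
  J = 21 − 2·11 + 6·232 − 3·333 = 392
Change in J: 392 − (-287) = 679

679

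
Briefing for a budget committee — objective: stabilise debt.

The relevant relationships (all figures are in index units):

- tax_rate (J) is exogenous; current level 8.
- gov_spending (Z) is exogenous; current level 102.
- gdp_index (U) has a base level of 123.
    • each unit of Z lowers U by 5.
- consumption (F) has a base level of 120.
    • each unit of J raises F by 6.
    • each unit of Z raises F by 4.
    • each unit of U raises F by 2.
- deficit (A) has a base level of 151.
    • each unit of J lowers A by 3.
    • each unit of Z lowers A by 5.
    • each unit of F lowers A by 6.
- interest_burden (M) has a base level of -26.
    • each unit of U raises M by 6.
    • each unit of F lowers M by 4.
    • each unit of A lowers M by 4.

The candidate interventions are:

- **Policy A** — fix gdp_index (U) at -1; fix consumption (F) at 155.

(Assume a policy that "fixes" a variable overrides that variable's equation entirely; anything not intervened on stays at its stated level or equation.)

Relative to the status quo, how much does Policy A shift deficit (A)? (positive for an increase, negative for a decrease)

-2118

Baseline:
  J = 8
  Z = 102
  U = 123 − 5·102 = -387
  F = 120 + 6·8 + 4·102 + 2·(-387) = -198
  A = 151 − 3·8 − 5·102 − 6·(-198) = 805
Policy A (U := -1, F := 155):
  J = 8
  Z = 102
  U = -1
  F = 155
  A = 151 − 3·8 − 5·102 − 6·155 = -1313
Change in A: -1313 − 805 = -2118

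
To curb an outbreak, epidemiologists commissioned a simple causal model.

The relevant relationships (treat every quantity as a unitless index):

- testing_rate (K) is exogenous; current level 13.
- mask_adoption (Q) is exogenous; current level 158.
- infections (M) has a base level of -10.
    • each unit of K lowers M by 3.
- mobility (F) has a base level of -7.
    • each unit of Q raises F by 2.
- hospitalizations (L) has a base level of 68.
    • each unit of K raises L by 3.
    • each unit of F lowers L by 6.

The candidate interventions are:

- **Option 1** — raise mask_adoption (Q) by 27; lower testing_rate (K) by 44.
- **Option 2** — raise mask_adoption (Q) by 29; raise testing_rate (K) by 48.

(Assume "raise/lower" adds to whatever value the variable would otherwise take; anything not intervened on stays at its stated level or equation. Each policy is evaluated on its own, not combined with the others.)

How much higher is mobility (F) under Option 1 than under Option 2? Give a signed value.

-4

Option 1 (Q + 27, K − 44):
  Q = 158 + 27 = 185
  F = -7 + 2·185 = 363
Option 2 (Q + 29, K + 48):
  Q = 158 + 29 = 187
  F = -7 + 2·187 = 367
F: 363 − 367 = -4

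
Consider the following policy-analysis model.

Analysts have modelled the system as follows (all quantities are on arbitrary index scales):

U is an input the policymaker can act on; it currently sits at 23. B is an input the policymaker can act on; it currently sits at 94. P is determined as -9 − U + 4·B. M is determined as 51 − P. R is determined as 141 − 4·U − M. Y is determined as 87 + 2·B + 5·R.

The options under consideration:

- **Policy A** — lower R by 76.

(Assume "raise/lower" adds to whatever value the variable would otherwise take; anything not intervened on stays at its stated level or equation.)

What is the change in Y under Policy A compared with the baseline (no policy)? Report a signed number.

Baseline:
  U = 23
  B = 94
  P = -9 − 23 + 4·94 = 344
  M = 51 − 344 = -293
  R = 141 − 4·23 − (-293) = 342
  Y = 87 + 2·94 + 5·342 = 1985
Policy A (R − 76):
  U = 23
  B = 94
  P = -9 − 23 + 4·94 = 344
  M = 51 − 344 = -293
  R = 141 − 4·23 − (-293) (−76 from intervention) = 266
  Y = 87 + 2·94 + 5·266 = 1605
Change in Y: 1605 − 1985 = -380

-380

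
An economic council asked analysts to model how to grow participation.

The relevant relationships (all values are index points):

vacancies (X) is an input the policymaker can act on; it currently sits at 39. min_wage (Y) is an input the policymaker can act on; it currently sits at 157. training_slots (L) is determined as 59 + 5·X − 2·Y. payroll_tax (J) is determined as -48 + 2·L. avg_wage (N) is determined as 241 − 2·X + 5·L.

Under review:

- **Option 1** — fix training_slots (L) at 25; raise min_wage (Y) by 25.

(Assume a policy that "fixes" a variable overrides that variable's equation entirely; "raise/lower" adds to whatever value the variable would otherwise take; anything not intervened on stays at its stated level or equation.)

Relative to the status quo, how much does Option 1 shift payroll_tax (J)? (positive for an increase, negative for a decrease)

Baseline:
  X = 39
  Y = 157
  L = 59 + 5·39 − 2·157 = -60
  J = -48 + 2·(-60) = -168
Option 1 (L := 25, Y + 25):
  X = 39
  Y = 157 + 25 = 182
  L = 25
  J = -48 + 2·25 = 2
Change in J: 2 − (-168) = 170

170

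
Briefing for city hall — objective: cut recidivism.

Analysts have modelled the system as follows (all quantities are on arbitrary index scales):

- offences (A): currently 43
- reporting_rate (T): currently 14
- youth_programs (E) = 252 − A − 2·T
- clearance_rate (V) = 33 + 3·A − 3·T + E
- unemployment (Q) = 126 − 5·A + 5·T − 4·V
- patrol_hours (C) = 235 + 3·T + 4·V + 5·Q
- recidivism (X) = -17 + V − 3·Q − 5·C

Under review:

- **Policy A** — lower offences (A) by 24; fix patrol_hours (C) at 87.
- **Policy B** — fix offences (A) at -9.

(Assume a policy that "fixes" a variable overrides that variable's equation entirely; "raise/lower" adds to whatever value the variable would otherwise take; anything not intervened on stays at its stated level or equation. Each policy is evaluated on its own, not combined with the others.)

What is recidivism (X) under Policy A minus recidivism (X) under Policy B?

-7637

Policy A (A − 24, C := 87):
  A = 43 − 24 = 19
  T = 14
  E = 252 − 19 − 2·14 = 205
  V = 33 + 3·19 − 3·14 + 205 = 253
  Q = 126 − 5·19 + 5·14 − 4·253 = -911
  C = 87
  X = -17 + 253 − 3·(-911) − 5·87 = 2534
Policy B (A := -9):
  A = -9
  T = 14
  E = 252 − (-9) − 2·14 = 233
  V = 33 + 3·(-9) − 3·14 + 233 = 197
  Q = 126 − 5·(-9) + 5·14 − 4·197 = -547
  C = 235 + 3·14 + 4·197 + 5·(-547) = -1670
  X = -17 + 197 − 3·(-547) − 5·(-1670) = 10171
X: 2534 − 10171 = -7637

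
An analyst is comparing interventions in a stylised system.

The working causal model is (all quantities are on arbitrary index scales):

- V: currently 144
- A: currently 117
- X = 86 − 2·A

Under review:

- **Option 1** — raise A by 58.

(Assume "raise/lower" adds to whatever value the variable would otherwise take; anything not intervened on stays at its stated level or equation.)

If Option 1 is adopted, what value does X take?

Option 1 (A + 58):
  A = 117 + 58 = 175
  X = 86 − 2·175 = -264

-264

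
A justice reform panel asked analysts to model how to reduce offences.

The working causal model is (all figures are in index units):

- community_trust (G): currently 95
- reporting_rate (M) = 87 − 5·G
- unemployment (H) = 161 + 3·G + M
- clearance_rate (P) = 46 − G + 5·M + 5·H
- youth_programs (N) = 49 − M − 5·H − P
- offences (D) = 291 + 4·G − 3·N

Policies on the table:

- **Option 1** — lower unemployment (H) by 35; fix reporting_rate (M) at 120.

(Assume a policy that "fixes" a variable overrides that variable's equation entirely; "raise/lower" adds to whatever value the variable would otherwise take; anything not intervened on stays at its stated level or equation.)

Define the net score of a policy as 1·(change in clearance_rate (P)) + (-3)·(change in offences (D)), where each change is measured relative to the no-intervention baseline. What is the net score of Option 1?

Baseline:
  G = 95
  M = 87 − 5·95 = -388
  H = 161 + 3·95 + (-388) = 58
  P = 46 − 95 + 5·(-388) + 5·58 = -1699
  N = 49 − (-388) − 5·58 − (-1699) = 1846
  D = 291 + 4·95 − 3·1846 = -4867
Option 1 (H − 35, M := 120):
  G = 95
  M = 120
  H = 161 + 3·95 + 120 (−35 from intervention) = 531
  P = 46 − 95 + 5·120 + 5·531 = 3206
  N = 49 − 120 − 5·531 − 3206 = -5932
  D = 291 + 4·95 − 3·(-5932) = 18467
ΔP = 3206 − (-1699) = 4905; ΔD = 18467 − (-4867) = 23334
Score = 1·4905 + (-3)·23334 = -65097

-65097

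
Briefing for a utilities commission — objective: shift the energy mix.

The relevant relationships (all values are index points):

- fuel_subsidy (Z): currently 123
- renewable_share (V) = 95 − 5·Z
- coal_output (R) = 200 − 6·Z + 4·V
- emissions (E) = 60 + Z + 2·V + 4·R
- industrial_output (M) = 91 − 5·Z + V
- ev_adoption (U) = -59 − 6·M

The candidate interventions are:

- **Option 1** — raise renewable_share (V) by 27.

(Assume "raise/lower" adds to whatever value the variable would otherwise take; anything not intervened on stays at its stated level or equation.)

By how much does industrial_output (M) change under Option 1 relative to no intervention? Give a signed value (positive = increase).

Baseline:
  Z = 123
  V = 95 − 5·123 = -520
  M = 91 − 5·123 + (-520) = -1044
Option 1 (V + 27):
  Z = 123
  V = 95 − 5·123 (+27 from intervention) = -493
  M = 91 − 5·123 + (-493) = -1017
Change in M: -1017 − (-1044) = 27

27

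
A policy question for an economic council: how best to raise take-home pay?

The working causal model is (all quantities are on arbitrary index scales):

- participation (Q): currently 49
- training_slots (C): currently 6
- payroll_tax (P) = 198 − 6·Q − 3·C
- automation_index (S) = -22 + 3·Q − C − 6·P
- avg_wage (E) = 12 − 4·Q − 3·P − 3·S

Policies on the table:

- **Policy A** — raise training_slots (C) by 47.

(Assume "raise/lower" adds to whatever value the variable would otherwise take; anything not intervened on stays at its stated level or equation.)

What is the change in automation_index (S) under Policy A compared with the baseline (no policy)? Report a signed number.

Baseline:
  Q = 49
  C = 6
  P = 198 − 6·49 − 3·6 = -114
  S = -22 + 3·49 − 6 − 6·(-114) = 803
Policy A (C + 47):
  Q = 49
  C = 6 + 47 = 53
  P = 198 − 6·49 − 3·53 = -255
  S = -22 + 3·49 − 53 − 6·(-255) = 1602
Change in S: 1602 − 803 = 799

799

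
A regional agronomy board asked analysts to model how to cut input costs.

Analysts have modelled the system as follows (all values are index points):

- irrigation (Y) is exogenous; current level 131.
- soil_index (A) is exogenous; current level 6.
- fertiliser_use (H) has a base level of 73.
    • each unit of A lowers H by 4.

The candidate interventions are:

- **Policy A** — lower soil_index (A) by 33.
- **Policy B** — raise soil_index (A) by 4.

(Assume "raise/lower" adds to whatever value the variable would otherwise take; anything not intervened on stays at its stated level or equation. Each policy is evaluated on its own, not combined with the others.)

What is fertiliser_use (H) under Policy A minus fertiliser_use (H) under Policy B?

Policy A (A − 33):
  A = 6 − 33 = -27
  H = 73 − 4·(-27) = 181
Policy B (A + 4):
  A = 6 + 4 = 10
  H = 73 − 4·10 = 33
H: 181 − 33 = 148

148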